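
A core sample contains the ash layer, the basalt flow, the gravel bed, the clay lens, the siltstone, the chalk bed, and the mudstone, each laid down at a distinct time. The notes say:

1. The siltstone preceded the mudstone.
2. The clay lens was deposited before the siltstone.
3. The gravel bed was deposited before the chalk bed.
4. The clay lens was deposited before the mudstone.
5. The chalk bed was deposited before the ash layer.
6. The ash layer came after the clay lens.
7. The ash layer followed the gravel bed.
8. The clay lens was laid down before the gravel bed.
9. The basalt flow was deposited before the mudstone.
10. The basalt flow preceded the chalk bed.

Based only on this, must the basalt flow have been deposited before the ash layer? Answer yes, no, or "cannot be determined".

yes

Chain the constraints: the basalt flow → the chalk bed → the ash layer. Each link is directly stated, so the basalt flow comes before the ash layer.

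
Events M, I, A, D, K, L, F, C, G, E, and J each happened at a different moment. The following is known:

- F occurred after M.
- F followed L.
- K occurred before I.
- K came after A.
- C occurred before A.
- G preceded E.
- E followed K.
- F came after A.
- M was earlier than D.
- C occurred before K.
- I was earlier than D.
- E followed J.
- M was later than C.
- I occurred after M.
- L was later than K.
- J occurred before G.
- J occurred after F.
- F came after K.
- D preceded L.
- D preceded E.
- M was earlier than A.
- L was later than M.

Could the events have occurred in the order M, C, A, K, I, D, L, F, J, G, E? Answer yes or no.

The constraints require C before M, but in the proposed sequence M appears ahead of C. That one violation is enough.

no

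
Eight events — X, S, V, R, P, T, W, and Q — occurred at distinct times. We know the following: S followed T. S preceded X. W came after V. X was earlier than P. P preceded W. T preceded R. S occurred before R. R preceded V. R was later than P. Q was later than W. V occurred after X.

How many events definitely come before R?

4

Directly stated before R: P, S, and T.
X reaches R via X → P → R.
That's P, S, T, and X — 4 in all.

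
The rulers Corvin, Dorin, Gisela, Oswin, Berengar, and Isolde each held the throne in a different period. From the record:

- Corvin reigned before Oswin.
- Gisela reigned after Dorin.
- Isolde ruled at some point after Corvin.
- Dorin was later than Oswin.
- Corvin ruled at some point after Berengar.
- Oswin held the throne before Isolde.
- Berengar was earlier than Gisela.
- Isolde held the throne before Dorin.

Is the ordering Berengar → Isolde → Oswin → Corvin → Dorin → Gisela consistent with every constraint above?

The constraints require Oswin before Isolde, but in the proposed sequence Isolde appears ahead of Oswin. That one violation is enough.

no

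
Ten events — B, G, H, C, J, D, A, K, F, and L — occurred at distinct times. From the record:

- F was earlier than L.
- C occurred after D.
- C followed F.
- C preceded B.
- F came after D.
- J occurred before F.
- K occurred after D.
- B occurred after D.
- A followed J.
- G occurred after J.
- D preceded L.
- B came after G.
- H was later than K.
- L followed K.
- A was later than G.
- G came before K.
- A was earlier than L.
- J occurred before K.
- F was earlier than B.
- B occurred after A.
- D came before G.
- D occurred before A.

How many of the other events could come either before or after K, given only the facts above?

Forced before K: D, G, and J; forced after K: H and L.
That leaves A, B, C, and F with no forced order relative to K — 4.

4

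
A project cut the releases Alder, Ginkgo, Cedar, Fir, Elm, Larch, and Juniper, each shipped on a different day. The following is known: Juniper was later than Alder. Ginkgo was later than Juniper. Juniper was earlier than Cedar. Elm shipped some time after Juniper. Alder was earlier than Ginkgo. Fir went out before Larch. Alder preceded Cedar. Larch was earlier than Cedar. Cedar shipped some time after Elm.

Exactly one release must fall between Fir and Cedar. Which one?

Tracing the constraints gives Fir → Larch → Cedar, so Larch sits after Fir and before Cedar.
No other release is forced both after Fir and before Cedar.

Larch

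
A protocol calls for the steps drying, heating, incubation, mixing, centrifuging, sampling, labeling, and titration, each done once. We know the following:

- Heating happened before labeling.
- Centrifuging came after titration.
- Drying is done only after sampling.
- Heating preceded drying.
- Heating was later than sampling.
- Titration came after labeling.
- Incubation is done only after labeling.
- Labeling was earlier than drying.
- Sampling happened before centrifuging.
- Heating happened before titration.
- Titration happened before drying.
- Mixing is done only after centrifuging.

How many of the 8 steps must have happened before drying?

4

Directly stated before drying: heating, labeling, sampling, and titration.
No chain forces centrifuging (or any of the others) ahead of drying.
That's heating, labeling, sampling, and titration — 4 in all.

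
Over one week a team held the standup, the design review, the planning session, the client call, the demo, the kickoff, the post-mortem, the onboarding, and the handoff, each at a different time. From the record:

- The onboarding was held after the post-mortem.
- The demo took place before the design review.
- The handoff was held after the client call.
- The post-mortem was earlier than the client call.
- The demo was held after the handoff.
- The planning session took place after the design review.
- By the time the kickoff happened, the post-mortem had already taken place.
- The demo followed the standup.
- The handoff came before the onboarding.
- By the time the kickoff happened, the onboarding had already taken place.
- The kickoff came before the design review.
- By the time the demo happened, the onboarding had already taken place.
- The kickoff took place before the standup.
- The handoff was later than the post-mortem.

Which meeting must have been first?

The post-mortem has a chain of constraints placing it before every other meeting, so the post-mortem must be first.

the post-mortem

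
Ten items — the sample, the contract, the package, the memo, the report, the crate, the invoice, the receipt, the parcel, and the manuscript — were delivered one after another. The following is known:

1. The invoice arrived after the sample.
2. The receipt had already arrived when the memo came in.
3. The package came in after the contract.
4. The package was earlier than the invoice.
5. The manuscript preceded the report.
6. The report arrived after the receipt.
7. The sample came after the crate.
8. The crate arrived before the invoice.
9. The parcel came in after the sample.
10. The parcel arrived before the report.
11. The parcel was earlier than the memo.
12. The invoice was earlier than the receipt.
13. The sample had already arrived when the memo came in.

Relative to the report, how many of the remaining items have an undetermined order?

1

Forced before the report: the contract, the crate, the invoice, the manuscript, the package, the parcel, the receipt, and the sample.
That leaves the memo with no forced order relative to the report — 1.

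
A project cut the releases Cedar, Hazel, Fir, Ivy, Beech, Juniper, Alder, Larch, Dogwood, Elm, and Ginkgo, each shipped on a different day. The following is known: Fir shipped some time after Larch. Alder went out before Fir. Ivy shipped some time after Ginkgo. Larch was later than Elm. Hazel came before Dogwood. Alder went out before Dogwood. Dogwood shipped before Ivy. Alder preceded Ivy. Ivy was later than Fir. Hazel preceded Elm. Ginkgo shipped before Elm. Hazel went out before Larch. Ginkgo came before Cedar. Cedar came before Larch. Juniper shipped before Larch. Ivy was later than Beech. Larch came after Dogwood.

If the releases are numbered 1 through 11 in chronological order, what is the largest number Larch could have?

Larch must come before Fir and Ivy — 2 releases forced after it.
Everything else can be placed before Larch in some valid order, so Larch can sit as late as position 11 − 2 = 9.

9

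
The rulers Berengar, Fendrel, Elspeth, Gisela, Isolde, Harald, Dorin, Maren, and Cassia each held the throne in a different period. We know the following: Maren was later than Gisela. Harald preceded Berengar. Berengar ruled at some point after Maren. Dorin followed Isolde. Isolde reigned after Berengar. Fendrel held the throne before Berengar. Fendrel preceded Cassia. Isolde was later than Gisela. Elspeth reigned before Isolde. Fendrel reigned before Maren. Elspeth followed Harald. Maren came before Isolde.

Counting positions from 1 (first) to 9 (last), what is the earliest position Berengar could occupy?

5

Fendrel, Gisela, Harald, and Maren must all come before Berengar — 4 forced predecessors.
Nothing else is forced ahead of Berengar, so their earliest slot is position 4 + 1 = 5.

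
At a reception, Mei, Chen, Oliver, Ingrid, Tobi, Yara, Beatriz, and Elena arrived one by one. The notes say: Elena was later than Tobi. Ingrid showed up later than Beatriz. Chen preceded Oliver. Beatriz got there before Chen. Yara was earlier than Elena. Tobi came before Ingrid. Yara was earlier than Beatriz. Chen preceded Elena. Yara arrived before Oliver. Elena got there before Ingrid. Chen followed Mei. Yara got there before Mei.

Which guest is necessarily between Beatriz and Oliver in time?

Tracing the constraints gives Beatriz → Chen → Oliver, so Chen sits after Beatriz and before Oliver.
No other guest is forced both after Beatriz and before Oliver.

Chen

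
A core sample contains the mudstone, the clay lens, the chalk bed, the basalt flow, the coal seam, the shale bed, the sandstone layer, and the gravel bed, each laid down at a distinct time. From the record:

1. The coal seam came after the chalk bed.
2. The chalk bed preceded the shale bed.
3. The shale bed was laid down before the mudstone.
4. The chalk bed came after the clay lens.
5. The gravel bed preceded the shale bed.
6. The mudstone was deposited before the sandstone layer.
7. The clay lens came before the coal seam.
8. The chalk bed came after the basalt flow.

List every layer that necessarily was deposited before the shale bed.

the basalt flow, the chalk bed, the clay lens, the gravel bed

Directly stated before the shale bed: the chalk bed and the gravel bed.
The basalt flow reaches the shale bed via the basalt flow → the chalk bed → the shale bed.
The clay lens reaches the shale bed via the clay lens → the chalk bed → the shale bed.
No chain forces the coal seam (or any of the others) ahead of the shale bed.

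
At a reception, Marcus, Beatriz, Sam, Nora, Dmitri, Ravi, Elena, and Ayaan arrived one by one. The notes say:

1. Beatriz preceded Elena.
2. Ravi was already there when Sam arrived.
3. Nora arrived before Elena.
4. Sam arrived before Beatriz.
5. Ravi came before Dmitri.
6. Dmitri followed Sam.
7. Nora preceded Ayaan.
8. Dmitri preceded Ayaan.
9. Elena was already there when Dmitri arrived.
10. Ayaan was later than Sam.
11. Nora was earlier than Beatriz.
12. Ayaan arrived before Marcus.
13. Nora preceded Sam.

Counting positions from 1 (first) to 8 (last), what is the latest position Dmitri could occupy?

6

Dmitri must come before Ayaan and Marcus — 2 guests forced after them.
Everything else can be placed before Dmitri in some valid order, so Dmitri can sit as late as position 8 − 2 = 6.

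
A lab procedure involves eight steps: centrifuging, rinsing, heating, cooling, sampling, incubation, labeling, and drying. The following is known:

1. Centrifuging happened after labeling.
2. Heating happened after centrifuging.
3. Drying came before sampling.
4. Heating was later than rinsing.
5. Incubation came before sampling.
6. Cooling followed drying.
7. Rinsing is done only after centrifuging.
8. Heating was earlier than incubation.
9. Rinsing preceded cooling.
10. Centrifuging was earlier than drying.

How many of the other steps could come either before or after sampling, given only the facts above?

1

Forced before sampling: centrifuging, drying, heating, incubation, labeling, and rinsing.
That leaves cooling with no forced order relative to sampling — 1.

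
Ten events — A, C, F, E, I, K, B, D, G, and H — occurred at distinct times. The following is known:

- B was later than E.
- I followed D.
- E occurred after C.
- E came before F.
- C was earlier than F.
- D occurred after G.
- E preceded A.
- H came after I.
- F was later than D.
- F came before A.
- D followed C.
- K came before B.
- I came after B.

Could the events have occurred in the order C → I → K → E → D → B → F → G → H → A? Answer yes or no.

no

The constraints require G before D, but in the proposed sequence D appears ahead of G. That one violation is enough.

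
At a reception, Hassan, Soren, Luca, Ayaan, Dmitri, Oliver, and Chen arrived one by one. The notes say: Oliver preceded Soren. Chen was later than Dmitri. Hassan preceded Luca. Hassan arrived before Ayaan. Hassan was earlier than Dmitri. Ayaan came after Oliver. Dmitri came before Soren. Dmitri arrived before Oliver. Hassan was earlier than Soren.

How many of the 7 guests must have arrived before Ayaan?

3

Directly stated before Ayaan: Hassan and Oliver.
Dmitri reaches Ayaan via Dmitri → Oliver → Ayaan.
No chain forces Soren (or any of the others) ahead of Ayaan.
That's Dmitri, Hassan, and Oliver — 3 in all.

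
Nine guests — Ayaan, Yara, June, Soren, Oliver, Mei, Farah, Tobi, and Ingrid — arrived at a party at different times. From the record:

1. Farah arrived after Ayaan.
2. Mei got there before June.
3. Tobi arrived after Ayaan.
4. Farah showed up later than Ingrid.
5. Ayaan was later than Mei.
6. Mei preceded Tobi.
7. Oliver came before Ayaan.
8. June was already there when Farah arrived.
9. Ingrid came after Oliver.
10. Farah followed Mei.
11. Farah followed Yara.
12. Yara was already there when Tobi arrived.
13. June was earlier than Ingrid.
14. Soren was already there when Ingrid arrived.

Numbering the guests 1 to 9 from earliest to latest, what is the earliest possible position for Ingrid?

5

June, Mei, Oliver, and Soren must all come before Ingrid — 4 forced predecessors.
Nothing else is forced ahead of Ingrid, so their earliest slot is position 4 + 1 = 5.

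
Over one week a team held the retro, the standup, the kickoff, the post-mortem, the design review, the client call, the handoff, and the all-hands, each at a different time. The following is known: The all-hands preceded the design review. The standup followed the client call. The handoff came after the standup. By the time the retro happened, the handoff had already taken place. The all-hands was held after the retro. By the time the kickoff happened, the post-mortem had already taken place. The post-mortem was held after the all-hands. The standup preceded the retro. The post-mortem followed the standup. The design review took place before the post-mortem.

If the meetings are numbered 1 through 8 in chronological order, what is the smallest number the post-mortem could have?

The all-hands, the client call, the design review, the handoff, the retro, and the standup must all come before the post-mortem — 6 forced predecessors.
Nothing else is forced ahead of the post-mortem, so its earliest slot is position 6 + 1 = 7.

7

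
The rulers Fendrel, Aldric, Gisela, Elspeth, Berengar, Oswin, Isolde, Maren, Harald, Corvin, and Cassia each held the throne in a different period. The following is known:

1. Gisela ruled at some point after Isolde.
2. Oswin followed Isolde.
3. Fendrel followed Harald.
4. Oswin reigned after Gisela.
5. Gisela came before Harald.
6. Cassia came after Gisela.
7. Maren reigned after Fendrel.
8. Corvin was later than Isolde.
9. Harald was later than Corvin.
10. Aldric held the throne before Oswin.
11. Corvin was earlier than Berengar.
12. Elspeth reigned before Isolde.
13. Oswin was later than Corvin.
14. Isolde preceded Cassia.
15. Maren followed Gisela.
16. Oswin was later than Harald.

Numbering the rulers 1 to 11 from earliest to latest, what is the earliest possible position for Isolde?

2

Elspeth must come before Isolde — 1 forced predecessor.
Nothing else is forced ahead of Isolde, so their earliest slot is position 1 + 1 = 2.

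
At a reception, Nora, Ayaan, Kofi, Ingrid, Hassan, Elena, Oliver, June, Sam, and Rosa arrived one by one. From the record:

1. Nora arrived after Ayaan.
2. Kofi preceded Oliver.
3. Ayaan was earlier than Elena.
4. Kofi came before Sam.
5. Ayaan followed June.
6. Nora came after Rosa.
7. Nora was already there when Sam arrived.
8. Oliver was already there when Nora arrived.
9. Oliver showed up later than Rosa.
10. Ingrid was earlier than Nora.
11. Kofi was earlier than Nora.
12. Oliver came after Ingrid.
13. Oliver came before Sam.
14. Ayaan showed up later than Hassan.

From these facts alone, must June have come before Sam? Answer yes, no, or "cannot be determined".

yes

Chain the constraints: June → Ayaan → Nora → Sam. Each link is directly stated, so June comes before Sam.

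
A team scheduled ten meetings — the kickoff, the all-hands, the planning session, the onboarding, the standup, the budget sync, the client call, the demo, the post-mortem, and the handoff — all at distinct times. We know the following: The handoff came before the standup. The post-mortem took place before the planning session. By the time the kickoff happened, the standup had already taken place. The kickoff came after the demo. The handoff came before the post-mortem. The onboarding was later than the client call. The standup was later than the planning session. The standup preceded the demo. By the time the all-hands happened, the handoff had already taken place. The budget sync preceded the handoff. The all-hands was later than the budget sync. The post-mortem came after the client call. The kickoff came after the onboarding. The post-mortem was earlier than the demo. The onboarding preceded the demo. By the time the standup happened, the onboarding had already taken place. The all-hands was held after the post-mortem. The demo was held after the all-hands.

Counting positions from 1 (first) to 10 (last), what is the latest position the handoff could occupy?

The handoff must come before the all-hands, the demo, the kickoff, the planning session, the post-mortem, and the standup — 6 meetings forced after it.
Everything else can be placed before the handoff in some valid order, so the handoff can sit as late as position 10 − 6 = 4.

4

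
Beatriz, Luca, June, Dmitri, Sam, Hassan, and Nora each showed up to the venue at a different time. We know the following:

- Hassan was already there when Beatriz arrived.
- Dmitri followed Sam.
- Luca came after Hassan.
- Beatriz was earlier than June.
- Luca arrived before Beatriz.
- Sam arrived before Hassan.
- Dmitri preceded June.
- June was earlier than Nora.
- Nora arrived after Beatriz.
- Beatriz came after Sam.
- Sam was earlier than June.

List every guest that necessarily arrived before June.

Directly stated before June: Beatriz, Dmitri, and Sam.
Hassan reaches June via Hassan → Beatriz → June.
Luca reaches June via Luca → Beatriz → June.
No chain forces Nora ahead of June.

Beatriz, Dmitri, Hassan, Luca, Sam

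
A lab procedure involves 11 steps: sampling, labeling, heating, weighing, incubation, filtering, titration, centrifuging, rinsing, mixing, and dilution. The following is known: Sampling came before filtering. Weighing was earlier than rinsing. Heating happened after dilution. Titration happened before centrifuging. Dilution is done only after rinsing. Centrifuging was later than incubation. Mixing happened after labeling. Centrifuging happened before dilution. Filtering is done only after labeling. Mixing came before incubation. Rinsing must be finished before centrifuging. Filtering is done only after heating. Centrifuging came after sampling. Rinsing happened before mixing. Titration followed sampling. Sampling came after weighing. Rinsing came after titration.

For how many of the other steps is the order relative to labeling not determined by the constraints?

Forced after labeling: centrifuging, dilution, filtering, heating, incubation, and mixing.
That leaves rinsing, sampling, titration, and weighing with no forced order relative to labeling — 4.

4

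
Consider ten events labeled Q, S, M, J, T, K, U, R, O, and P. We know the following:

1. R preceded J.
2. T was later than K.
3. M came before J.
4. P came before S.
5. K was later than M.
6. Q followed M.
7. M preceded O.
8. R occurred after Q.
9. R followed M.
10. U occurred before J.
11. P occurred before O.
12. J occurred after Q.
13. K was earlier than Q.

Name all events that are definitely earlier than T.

K, M

Directly stated before T: K.
M reaches T via M → K → T.
No chain forces Q (or any of the others) ahead of T.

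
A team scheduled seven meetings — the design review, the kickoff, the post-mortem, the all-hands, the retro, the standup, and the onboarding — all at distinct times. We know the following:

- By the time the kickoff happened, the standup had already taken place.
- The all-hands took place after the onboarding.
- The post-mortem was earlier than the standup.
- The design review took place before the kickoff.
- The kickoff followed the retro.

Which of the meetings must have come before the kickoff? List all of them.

Directly stated before the kickoff: the design review, the retro, and the standup.
The post-mortem reaches the kickoff via the post-mortem → the standup → the kickoff.

the design review, the post-mortem, the retro, the standup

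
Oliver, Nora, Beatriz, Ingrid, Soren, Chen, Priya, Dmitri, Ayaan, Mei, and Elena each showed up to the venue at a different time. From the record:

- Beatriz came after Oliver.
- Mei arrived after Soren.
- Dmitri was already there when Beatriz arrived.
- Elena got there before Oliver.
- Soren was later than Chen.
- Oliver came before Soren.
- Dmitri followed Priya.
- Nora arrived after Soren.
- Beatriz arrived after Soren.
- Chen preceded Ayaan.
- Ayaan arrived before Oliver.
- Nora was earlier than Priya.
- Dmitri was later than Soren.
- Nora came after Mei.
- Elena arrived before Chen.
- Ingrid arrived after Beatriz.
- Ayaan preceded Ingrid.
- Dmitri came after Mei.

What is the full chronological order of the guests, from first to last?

Elena, Chen, Ayaan, Oliver, Soren, Mei, Nora, Priya, Dmitri, Beatriz, Ingrid

The constraints fix every adjacent pair, so only one ordering works:
Elena → Chen → Ayaan → Oliver → Soren → Mei → Nora → Priya → Dmitri → Beatriz → Ingrid.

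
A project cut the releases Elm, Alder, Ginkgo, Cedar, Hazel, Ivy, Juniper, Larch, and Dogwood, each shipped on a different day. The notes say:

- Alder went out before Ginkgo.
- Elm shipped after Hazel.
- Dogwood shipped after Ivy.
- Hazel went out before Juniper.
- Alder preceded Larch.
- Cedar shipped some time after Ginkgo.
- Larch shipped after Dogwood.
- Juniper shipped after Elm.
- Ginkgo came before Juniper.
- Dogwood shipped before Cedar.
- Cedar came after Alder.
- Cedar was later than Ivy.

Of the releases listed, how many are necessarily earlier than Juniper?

4

Directly stated before Juniper: Elm, Ginkgo, and Hazel.
Alder reaches Juniper via Alder → Ginkgo → Juniper.
No chain forces Dogwood (or any of the others) ahead of Juniper.
That's Alder, Elm, Ginkgo, and Hazel — 4 in all.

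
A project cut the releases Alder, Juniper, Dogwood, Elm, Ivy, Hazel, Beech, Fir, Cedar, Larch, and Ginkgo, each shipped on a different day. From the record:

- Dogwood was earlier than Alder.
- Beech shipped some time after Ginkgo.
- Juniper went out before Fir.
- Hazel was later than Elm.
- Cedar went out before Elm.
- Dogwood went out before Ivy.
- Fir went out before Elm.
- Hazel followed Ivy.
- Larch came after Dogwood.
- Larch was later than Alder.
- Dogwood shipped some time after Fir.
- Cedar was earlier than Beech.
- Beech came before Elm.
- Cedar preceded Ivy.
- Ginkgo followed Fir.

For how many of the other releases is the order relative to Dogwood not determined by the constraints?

Forced before Dogwood: Fir and Juniper; forced after Dogwood: Alder, Hazel, Ivy, and Larch.
That leaves Beech, Cedar, Elm, and Ginkgo with no forced order relative to Dogwood — 4.

4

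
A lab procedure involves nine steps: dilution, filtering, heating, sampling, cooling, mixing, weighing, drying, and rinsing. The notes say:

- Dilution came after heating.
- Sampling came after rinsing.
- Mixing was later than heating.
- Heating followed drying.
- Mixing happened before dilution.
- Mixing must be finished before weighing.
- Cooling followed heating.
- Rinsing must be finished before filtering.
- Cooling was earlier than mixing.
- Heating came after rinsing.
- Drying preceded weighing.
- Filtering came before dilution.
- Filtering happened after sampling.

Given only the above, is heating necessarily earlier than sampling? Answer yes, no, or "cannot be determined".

cannot be determined

No chain of stated constraints runs from heating to sampling, and none runs from sampling to heating either.
So the relative order of heating and sampling is not fixed by the given facts.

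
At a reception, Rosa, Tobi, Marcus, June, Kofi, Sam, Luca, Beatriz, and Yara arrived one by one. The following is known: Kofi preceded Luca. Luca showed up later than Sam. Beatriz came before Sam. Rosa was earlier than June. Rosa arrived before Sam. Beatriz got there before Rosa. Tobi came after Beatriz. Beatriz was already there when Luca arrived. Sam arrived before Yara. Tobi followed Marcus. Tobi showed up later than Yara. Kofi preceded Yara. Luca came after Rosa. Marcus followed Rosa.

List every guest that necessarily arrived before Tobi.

Directly stated before Tobi: Beatriz, Marcus, and Yara.
Kofi reaches Tobi via Kofi → Yara → Tobi.
Rosa reaches Tobi via Rosa → Marcus → Tobi.
Sam reaches Tobi via Sam → Yara → Tobi.

Beatriz, Kofi, Marcus, Rosa, Sam, Yara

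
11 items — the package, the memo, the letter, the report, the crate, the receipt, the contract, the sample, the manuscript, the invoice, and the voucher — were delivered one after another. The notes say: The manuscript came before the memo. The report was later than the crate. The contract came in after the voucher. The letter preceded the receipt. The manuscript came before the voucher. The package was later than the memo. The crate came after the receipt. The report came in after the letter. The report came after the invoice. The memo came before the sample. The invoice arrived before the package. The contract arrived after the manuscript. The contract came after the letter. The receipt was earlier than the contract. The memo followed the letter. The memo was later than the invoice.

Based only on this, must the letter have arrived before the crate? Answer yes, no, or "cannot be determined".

Chain the constraints: the letter → the receipt → the crate. Each link is directly stated, so the letter comes before the crate.

yes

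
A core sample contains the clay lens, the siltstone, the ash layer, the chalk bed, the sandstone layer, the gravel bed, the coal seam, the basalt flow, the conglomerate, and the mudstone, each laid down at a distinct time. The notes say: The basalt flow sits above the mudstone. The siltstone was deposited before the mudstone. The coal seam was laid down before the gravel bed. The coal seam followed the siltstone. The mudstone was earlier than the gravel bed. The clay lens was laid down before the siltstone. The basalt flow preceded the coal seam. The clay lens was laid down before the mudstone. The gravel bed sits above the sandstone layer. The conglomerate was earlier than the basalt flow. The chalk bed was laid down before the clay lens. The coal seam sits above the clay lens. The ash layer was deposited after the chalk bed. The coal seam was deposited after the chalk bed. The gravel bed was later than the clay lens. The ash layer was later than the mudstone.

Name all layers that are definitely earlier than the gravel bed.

Directly stated before the gravel bed: the clay lens, the coal seam, the mudstone, and the sandstone layer.
The basalt flow reaches the gravel bed via the basalt flow → the coal seam → the gravel bed.
The chalk bed reaches the gravel bed via the chalk bed → the clay lens → the gravel bed.
The conglomerate reaches the gravel bed via the conglomerate → the basalt flow → the coal seam → the gravel bed.
Likewise the siltstone reaches the gravel bed by chaining the stated constraints.

the basalt flow, the chalk bed, the clay lens, the coal seam, the conglomerate, the mudstone, the sandstone layer, the siltstone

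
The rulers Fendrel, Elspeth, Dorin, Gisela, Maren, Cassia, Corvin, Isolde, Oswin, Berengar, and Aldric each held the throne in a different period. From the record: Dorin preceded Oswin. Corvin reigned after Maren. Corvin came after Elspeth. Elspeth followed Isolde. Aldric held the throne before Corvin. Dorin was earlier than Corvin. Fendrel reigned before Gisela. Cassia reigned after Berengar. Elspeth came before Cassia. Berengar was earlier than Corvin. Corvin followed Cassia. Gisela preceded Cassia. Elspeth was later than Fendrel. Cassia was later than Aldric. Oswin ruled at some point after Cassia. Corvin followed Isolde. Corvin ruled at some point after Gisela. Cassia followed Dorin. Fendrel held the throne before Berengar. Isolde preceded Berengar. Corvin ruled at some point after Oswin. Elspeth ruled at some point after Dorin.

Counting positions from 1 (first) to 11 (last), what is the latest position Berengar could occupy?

Berengar must come before Cassia, Corvin, and Oswin — 3 rulers forced after them.
Everything else can be placed before Berengar in some valid order, so Berengar can sit as late as position 11 − 3 = 8.

8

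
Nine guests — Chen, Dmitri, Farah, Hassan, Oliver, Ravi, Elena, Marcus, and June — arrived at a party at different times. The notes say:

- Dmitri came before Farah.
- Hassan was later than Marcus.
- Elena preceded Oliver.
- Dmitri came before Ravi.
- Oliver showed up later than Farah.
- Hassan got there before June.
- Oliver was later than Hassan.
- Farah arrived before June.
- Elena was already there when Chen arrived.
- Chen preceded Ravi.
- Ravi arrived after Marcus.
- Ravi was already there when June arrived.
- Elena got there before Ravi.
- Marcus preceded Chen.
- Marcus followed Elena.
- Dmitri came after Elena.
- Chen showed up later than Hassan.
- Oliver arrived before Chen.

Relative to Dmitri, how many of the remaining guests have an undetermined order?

Forced before Dmitri: Elena; forced after Dmitri: Chen, Farah, June, Oliver, and Ravi.
That leaves Hassan and Marcus with no forced order relative to Dmitri — 2.

2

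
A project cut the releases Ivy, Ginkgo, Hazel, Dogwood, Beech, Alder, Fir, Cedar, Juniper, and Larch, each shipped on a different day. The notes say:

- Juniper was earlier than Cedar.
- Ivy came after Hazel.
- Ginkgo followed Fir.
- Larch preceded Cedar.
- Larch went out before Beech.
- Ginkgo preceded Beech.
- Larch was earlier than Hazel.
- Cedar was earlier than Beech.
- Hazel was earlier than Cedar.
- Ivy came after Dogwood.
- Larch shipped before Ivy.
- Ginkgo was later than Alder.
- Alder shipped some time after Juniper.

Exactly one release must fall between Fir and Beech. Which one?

Ginkgo

Tracing the constraints gives Fir → Ginkgo → Beech, so Ginkgo sits after Fir and before Beech.
No other release is forced both after Fir and before Beech.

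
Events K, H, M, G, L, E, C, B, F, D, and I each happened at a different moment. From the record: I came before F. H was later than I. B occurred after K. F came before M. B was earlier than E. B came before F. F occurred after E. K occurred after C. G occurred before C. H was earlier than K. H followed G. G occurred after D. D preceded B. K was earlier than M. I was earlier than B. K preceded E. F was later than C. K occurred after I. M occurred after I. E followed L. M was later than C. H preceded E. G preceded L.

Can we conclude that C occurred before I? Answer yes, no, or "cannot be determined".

No chain of stated constraints runs from C to I, and none runs from I to C either.
So the relative order of C and I is not fixed by the given facts.

cannot be determined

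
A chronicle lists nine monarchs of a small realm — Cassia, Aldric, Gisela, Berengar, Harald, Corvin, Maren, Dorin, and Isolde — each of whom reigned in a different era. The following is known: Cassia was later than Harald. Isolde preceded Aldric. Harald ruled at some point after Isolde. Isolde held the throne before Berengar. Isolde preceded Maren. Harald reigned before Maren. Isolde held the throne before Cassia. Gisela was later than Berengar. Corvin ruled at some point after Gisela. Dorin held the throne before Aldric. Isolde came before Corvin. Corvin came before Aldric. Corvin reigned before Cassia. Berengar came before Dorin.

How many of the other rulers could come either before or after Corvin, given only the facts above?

Forced before Corvin: Berengar, Gisela, and Isolde; forced after Corvin: Aldric and Cassia.
That leaves Dorin, Harald, and Maren with no forced order relative to Corvin — 3.

3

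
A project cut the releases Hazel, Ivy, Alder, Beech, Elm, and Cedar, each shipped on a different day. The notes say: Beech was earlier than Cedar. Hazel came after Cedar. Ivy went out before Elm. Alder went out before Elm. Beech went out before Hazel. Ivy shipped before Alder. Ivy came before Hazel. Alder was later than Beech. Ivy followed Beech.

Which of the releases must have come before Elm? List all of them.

Alder, Beech, Ivy

Directly stated before Elm: Alder and Ivy.
Beech reaches Elm via Beech → Ivy → Elm.
No chain forces Cedar (or any of the others) ahead of Elm.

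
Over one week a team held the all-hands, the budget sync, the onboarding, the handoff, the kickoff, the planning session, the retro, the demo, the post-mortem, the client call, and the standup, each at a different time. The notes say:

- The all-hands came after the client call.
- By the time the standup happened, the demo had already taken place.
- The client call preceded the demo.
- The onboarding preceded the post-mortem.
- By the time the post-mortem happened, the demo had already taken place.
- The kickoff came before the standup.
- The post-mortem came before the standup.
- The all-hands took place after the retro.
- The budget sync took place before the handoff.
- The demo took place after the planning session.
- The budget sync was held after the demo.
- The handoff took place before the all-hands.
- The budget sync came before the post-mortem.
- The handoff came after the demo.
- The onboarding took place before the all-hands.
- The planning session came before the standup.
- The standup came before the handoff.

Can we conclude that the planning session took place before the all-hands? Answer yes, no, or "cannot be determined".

Chain the constraints: the planning session → the standup → the handoff → the all-hands. Each link is directly stated, so the planning session comes before the all-hands.

yes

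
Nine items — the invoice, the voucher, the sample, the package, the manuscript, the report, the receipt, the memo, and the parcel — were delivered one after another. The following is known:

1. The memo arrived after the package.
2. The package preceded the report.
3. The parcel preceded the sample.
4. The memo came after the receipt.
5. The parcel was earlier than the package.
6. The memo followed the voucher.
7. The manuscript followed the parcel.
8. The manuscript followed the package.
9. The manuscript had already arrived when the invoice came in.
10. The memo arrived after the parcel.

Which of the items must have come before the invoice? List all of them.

the manuscript, the package, the parcel

Directly stated before the invoice: the manuscript.
The package reaches the invoice via the package → the manuscript → the invoice.
The parcel reaches the invoice via the parcel → the manuscript → the invoice.
No chain forces the memo (or any of the others) ahead of the invoice.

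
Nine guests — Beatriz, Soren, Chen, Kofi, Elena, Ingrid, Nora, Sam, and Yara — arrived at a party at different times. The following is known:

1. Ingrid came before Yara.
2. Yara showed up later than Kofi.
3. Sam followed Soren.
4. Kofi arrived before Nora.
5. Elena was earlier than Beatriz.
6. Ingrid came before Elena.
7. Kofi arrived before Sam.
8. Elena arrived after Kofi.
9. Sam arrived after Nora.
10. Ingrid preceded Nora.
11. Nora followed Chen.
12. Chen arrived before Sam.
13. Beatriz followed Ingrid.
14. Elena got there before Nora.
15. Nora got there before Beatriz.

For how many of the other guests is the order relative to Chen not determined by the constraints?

5

Forced after Chen: Beatriz, Nora, and Sam.
That leaves Elena, Ingrid, Kofi, Soren, and Yara with no forced order relative to Chen — 5.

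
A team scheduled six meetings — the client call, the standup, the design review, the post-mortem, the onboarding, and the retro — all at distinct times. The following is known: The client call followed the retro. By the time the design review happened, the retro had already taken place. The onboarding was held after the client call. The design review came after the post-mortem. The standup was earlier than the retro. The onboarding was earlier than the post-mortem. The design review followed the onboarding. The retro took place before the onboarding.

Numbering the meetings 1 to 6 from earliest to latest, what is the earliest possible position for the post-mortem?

5

The client call, the onboarding, the retro, and the standup must all come before the post-mortem — 4 forced predecessors.
Nothing else is forced ahead of the post-mortem, so its earliest slot is position 4 + 1 = 5.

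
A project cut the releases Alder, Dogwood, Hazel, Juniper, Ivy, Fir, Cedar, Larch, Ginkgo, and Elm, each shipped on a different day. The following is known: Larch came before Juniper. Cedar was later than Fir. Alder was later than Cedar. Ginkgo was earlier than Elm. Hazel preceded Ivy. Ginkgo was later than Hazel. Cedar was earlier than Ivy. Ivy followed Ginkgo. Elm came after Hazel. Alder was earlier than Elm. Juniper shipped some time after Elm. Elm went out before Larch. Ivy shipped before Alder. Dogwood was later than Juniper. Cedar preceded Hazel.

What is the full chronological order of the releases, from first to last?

The constraints fix every adjacent pair, so only one ordering works:
Fir → Cedar → Hazel → Ginkgo → Ivy → Alder → Elm → Larch → Juniper → Dogwood.

Fir, Cedar, Hazel, Ginkgo, Ivy, Alder, Elm, Larch, Juniper, Dogwood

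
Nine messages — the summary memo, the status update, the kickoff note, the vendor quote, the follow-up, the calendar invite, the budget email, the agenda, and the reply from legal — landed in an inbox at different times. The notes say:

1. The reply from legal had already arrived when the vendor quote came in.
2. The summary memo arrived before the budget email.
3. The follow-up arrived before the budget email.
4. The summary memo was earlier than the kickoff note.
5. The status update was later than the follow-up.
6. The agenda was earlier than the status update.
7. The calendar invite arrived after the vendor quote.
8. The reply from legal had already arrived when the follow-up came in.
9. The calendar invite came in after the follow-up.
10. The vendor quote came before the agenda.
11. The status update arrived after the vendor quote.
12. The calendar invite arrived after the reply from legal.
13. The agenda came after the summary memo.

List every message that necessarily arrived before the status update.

Directly stated before the status update: the agenda, the follow-up, and the vendor quote.
The reply from legal reaches the status update via the reply from legal → the vendor quote → the status update.
The summary memo reaches the status update via the summary memo → the agenda → the status update.
No chain forces the budget email (or any of the others) ahead of the status update.

the agenda, the follow-up, the reply from legal, the summary memo, the vendor quote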